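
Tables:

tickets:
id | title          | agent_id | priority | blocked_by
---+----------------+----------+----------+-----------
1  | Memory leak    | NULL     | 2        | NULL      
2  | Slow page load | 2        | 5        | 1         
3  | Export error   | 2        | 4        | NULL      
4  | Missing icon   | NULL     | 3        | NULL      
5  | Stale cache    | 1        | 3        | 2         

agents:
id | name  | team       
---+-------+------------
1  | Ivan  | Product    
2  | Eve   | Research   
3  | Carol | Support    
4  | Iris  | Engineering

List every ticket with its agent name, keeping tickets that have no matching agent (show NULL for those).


LEFT JOIN keeps every row from tickets (the left table); where agent_id has no match in agents, the agent columns become NULL. Walk through each ticket:
  - ticket 1 (Memory leak): agent_id=NULL, no match -> kept with NULL
  - ticket 2 (Slow page load): agent_id=2 -> matches Eve
  - ticket 3 (Export error): agent_id=2 -> matches Eve
  - ticket 4 (Missing icon): agent_id=NULL, no match -> kept with NULL
  - ticket 5 (Stale cache): agent_id=1 -> matches Ivan
All 5 rows appear; 2 have NULL agent.

SQL:
SELECT a.title, b.name AS agent
FROM tickets a
LEFT JOIN agents b ON a.agent_id = b.id

Result:
title          | agent
---------------+------
Memory leak    | NULL 
Slow page load | Eve  
Export error   | Eve  
Missing icon   | NULL 
Stale cache    | Ivan 


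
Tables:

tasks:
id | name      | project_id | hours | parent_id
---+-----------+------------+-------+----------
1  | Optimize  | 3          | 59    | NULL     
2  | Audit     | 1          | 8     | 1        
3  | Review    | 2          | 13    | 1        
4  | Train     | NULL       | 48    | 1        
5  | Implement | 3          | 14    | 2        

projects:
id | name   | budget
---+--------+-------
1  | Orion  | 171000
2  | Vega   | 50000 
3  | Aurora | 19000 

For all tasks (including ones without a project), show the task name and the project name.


LEFT JOIN keeps every row from tasks (the left table); where project_id has no match in projects, the project columns become NULL. Walk through each task:
  - task 1 (Optimize): project_id=3 -> matches Aurora
  - task 2 (Audit): project_id=1 -> matches Orion
  - task 3 (Review): project_id=2 -> matches Vega
  - task 4 (Train): project_id=NULL, no match -> kept with NULL
  - task 5 (Implement): project_id=3 -> matches Aurora
All 5 rows appear; 1 has NULL project.

SQL:
SELECT a.name, b.name AS project
FROM tasks a
LEFT JOIN projects b ON a.project_id = b.id

Result:
name      | project
----------+--------
Optimize  | Aurora 
Audit     | Orion  
Review    | Vega   
Train     | NULL   
Implement | Aurora 


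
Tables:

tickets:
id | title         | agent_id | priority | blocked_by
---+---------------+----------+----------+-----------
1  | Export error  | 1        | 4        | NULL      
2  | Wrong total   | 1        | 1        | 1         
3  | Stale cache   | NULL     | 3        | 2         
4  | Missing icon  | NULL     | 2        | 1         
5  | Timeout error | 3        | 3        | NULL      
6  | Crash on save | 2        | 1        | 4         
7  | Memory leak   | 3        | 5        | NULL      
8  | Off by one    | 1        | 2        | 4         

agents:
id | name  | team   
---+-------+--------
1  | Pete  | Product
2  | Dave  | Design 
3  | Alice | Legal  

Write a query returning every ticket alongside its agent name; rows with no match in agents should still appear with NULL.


LEFT JOIN keeps every row from tickets (the left table); where agent_id has no match in agents, the agent columns become NULL. Walk through each ticket:
  - ticket 1 (Export error): agent_id=1 -> matches Pete
  - ticket 2 (Wrong total): agent_id=1 -> matches Pete
  - ticket 3 (Stale cache): agent_id=NULL, no match -> kept with NULL
  - ticket 4 (Missing icon): agent_id=NULL, no match -> kept with NULL
  - ticket 5 (Timeout error): agent_id=3 -> matches Alice
  - ticket 6 (Crash on save): agent_id=2 -> matches Dave
  - ticket 7 (Memory leak): agent_id=3 -> matches Alice
  - ticket 8 (Off by one): agent_id=1 -> matches Pete
All 8 rows appear; 2 have NULL agent.

SQL:
SELECT a.title, b.name AS agent
FROM tickets a
LEFT JOIN agents b ON a.agent_id = b.id

Result:
title         | agent
--------------+------
Export error  | Pete 
Wrong total   | Pete 
Stale cache   | NULL 
Missing icon  | NULL 
Timeout error | Alice
Crash on save | Dave 
Memory leak   | Alice
Off by one    | Pete 


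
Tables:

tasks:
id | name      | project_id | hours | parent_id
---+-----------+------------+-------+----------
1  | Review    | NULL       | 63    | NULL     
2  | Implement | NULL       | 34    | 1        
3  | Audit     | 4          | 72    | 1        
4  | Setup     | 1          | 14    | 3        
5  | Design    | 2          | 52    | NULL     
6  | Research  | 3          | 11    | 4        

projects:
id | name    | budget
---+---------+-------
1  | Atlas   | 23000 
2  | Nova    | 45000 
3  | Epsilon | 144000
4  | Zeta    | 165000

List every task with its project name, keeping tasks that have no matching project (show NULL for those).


LEFT JOIN keeps every row from tasks (the left table); where project_id has no match in projects, the project columns become NULL. Walk through each task:
  - task 1 (Review): project_id=NULL, no match -> kept with NULL
  - task 2 (Implement): project_id=NULL, no match -> kept with NULL
  - task 3 (Audit): project_id=4 -> matches Zeta
  - task 4 (Setup): project_id=1 -> matches Atlas
  - task 5 (Design): project_id=2 -> matches Nova
  - task 6 (Research): project_id=3 -> matches Epsilon
All 6 rows appear; 2 have NULL project.

SQL:
SELECT a.name, b.name AS project
FROM tasks a
LEFT JOIN projects b ON a.project_id = b.id

Result:
name      | project
----------+--------
Review    | NULL   
Implement | NULL   
Audit     | Zeta   
Setup     | Atlas  
Design    | Nova   
Research  | Epsilon


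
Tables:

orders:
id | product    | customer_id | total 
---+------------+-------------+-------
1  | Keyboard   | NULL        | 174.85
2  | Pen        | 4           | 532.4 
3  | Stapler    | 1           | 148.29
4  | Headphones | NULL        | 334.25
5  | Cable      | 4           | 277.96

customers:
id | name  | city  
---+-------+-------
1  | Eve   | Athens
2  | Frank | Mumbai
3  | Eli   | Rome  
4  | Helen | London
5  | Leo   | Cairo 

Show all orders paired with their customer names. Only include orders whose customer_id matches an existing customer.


INNER JOIN keeps only orders rows whose customer_id matches an id in customers. Walk through each order:
  - order 1 (Keyboard): customer_id=NULL, no match -> dropped
  - order 2 (Pen): customer_id=4 -> matches Helen
  - order 3 (Stapler): customer_id=1 -> matches Eve
  - order 4 (Headphones): customer_id=NULL, no match -> dropped
  - order 5 (Cable): customer_id=4 -> matches Helen
So 2 of 5 rows are dropped.

SQL:
SELECT a.product, b.name AS customer
FROM orders a
INNER JOIN customers b ON a.customer_id = b.id

Result:
product | customer
--------+---------
Pen     | Helen   
Stapler | Eve     
Cable   | Helen   


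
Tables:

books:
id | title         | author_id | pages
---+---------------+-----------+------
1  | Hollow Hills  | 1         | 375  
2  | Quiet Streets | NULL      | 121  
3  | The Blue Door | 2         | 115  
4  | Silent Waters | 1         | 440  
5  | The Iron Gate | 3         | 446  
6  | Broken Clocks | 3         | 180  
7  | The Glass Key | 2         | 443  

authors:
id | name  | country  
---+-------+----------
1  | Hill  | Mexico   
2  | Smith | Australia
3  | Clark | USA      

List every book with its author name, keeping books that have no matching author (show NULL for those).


LEFT JOIN keeps every row from books (the left table); where author_id has no match in authors, the author columns become NULL. Walk through each book:
  - book 1 (Hollow Hills): author_id=1 -> matches Hill
  - book 2 (Quiet Streets): author_id=NULL, no match -> kept with NULL
  - book 3 (The Blue Door): author_id=2 -> matches Smith
  - book 4 (Silent Waters): author_id=1 -> matches Hill
  - book 5 (The Iron Gate): author_id=3 -> matches Clark
  - book 6 (Broken Clocks): author_id=3 -> matches Clark
  - book 7 (The Glass Key): author_id=2 -> matches Smith
All 7 rows appear; 1 has NULL author.

SQL:
SELECT a.title, b.name AS author
FROM books a
LEFT JOIN authors b ON a.author_id = b.id

Result:
title         | author
--------------+-------
Hollow Hills  | Hill  
Quiet Streets | NULL  
The Blue Door | Smith 
Silent Waters | Hill  
The Iron Gate | Clark 
Broken Clocks | Clark 
The Glass Key | Smith 


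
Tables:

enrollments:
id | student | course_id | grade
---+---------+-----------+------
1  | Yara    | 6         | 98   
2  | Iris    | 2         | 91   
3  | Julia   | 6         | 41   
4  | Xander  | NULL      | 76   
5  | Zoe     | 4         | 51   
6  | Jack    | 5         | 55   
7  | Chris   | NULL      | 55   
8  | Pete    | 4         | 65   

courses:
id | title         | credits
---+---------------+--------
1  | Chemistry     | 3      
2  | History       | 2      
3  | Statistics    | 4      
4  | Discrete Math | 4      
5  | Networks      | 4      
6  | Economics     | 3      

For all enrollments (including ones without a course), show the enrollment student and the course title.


LEFT JOIN keeps every row from enrollments (the left table); where course_id has no match in courses, the course columns become NULL. Walk through each enrollment:
  - enrollment 1 (Yara): course_id=6 -> matches Economics
  - enrollment 2 (Iris): course_id=2 -> matches History
  - enrollment 3 (Julia): course_id=6 -> matches Economics
  - enrollment 4 (Xander): course_id=NULL, no match -> kept with NULL
  - enrollment 5 (Zoe): course_id=4 -> matches Discrete Math
  - enrollment 6 (Jack): course_id=5 -> matches Networks
  - enrollment 7 (Chris): course_id=NULL, no match -> kept with NULL
  - enrollment 8 (Pete): course_id=4 -> matches Discrete Math
All 8 rows appear; 2 have NULL course.

SQL:
SELECT a.student, b.title AS course
FROM enrollments a
LEFT JOIN courses b ON a.course_id = b.id

Result:
student | course       
--------+--------------
Yara    | Economics    
Iris    | History      
Julia   | Economics    
Xander  | NULL         
Zoe     | Discrete Math
Jack    | Networks     
Chris   | NULL         
Pete    | Discrete Math


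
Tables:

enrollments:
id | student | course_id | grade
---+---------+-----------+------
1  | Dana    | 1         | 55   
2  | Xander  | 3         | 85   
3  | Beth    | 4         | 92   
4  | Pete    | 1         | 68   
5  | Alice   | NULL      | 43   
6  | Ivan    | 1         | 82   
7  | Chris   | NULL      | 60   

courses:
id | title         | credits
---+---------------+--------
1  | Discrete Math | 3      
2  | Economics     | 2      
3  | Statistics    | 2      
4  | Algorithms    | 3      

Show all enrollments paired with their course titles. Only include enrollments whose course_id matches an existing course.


INNER JOIN keeps only enrollments rows whose course_id matches an id in courses. Walk through each enrollment:
  - enrollment 1 (Dana): course_id=1 -> matches Discrete Math
  - enrollment 2 (Xander): course_id=3 -> matches Statistics
  - enrollment 3 (Beth): course_id=4 -> matches Algorithms
  - enrollment 4 (Pete): course_id=1 -> matches Discrete Math
  - enrollment 5 (Alice): course_id=NULL, no match -> dropped
  - enrollment 6 (Ivan): course_id=1 -> matches Discrete Math
  - enrollment 7 (Chris): course_id=NULL, no match -> dropped
So 2 of 7 rows are dropped.

SQL:
SELECT a.student, b.title AS course
FROM enrollments a
INNER JOIN courses b ON a.course_id = b.id

Result:
student | course       
--------+--------------
Dana    | Discrete Math
Xander  | Statistics   
Beth    | Algorithms   
Pete    | Discrete Math
Ivan    | Discrete Math


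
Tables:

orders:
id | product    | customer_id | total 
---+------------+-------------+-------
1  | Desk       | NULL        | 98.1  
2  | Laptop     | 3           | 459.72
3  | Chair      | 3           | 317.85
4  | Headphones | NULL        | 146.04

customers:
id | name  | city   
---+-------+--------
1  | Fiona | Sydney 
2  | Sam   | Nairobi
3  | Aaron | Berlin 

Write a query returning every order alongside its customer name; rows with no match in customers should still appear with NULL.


LEFT JOIN keeps every row from orders (the left table); where customer_id has no match in customers, the customer columns become NULL. Walk through each order:
  - order 1 (Desk): customer_id=NULL, no match -> kept with NULL
  - order 2 (Laptop): customer_id=3 -> matches Aaron
  - order 3 (Chair): customer_id=3 -> matches Aaron
  - order 4 (Headphones): customer_id=NULL, no match -> kept with NULL
All 4 rows appear; 2 have NULL customer.

SQL:
SELECT a.product, b.name AS customer
FROM orders a
LEFT JOIN customers b ON a.customer_id = b.id

Result:
product    | customer
-----------+---------
Desk       | NULL    
Laptop     | Aaron   
Chair      | Aaron   
Headphones | NULL    


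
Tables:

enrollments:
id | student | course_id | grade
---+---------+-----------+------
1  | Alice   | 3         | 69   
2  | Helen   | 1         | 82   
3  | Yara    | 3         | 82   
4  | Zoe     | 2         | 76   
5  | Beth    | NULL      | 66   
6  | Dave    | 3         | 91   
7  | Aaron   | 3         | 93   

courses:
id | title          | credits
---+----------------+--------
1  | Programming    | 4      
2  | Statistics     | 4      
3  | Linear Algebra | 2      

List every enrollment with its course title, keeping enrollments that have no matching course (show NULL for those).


LEFT JOIN keeps every row from enrollments (the left table); where course_id has no match in courses, the course columns become NULL. Walk through each enrollment:
  - enrollment 1 (Alice): course_id=3 -> matches Linear Algebra
  - enrollment 2 (Helen): course_id=1 -> matches Programming
  - enrollment 3 (Yara): course_id=3 -> matches Linear Algebra
  - enrollment 4 (Zoe): course_id=2 -> matches Statistics
  - enrollment 5 (Beth): course_id=NULL, no match -> kept with NULL
  - enrollment 6 (Dave): course_id=3 -> matches Linear Algebra
  - enrollment 7 (Aaron): course_id=3 -> matches Linear Algebra
All 7 rows appear; 1 has NULL course.

SQL:
SELECT a.student, b.title AS course
FROM enrollments a
LEFT JOIN courses b ON a.course_id = b.id

Result:
student | course        
--------+---------------
Alice   | Linear Algebra
Helen   | Programming   
Yara    | Linear Algebra
Zoe     | Statistics    
Beth    | NULL          
Dave    | Linear Algebra
Aaron   | Linear Algebra


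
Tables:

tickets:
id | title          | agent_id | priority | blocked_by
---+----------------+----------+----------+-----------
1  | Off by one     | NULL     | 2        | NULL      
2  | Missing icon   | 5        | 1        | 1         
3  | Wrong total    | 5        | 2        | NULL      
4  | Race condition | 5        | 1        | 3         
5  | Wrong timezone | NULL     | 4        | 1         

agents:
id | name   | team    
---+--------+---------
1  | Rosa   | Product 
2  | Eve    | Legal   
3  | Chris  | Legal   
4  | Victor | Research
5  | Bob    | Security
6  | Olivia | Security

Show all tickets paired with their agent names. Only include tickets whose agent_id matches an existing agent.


INNER JOIN keeps only tickets rows whose agent_id matches an id in agents. Walk through each ticket:
  - ticket 1 (Off by one): agent_id=NULL, no match -> dropped
  - ticket 2 (Missing icon): agent_id=5 -> matches Bob
  - ticket 3 (Wrong total): agent_id=5 -> matches Bob
  - ticket 4 (Race condition): agent_id=5 -> matches Bob
  - ticket 5 (Wrong timezone): agent_id=NULL, no match -> dropped
So 2 of 5 rows are dropped.

SQL:
SELECT a.title, b.name AS agent
FROM tickets a
INNER JOIN agents b ON a.agent_id = b.id

Result:
title          | agent
---------------+------
Missing icon   | Bob  
Wrong total    | Bob  
Race condition | Bob  


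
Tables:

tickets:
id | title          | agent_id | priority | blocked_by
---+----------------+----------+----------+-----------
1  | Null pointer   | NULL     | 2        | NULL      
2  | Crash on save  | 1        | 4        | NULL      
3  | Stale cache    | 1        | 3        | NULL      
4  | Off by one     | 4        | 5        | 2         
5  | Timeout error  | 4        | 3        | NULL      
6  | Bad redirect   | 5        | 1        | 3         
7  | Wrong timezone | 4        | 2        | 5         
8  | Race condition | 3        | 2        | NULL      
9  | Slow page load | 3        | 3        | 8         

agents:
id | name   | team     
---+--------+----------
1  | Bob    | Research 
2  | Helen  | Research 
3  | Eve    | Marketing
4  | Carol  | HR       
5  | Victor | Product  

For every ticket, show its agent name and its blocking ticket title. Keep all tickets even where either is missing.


Two LEFT JOINs from the same base table tickets: one to agents via agent_id, one to tickets itself via blocked_by. Both are LEFT so every ticket is preserved.
Match against agents:
  - ticket 1 (Null pointer): agent_id=NULL, no match -> kept with NULL
  - ticket 2 (Crash on save): agent_id=1 -> matches Bob
  - ticket 3 (Stale cache): agent_id=1 -> matches Bob
  - ticket 4 (Off by one): agent_id=4 -> matches Carol
  - ticket 5 (Timeout error): agent_id=4 -> matches Carol
  - ticket 6 (Bad redirect): agent_id=5 -> matches Victor
  - ticket 7 (Wrong timezone): agent_id=4 -> matches Carol
  - ticket 8 (Race condition): agent_id=3 -> matches Eve
  - ticket 9 (Slow page load): agent_id=3 -> matches Eve
Match against tickets (self):
  - ticket 1 (Null pointer): blocked_by=NULL -> NULL
  - ticket 2 (Crash on save): blocked_by=NULL -> NULL
  - ticket 3 (Stale cache): blocked_by=NULL -> NULL
  - ticket 4 (Off by one): blocked_by=2 -> Crash on save
  - ticket 5 (Timeout error): blocked_by=NULL -> NULL
  - ticket 6 (Bad redirect): blocked_by=3 -> Stale cache
  - ticket 7 (Wrong timezone): blocked_by=5 -> Timeout error
  - ticket 8 (Race condition): blocked_by=NULL -> NULL
  - ticket 9 (Slow page load): blocked_by=8 -> Race condition

SQL:
SELECT a.title, b.name AS agent, c.title AS blocked_by
FROM tickets a
LEFT JOIN agents b ON a.agent_id = b.id
LEFT JOIN tickets c ON a.blocked_by = c.id

Result:
title          | agent  | blocked_by    
---------------+--------+---------------
Null pointer   | NULL   | NULL          
Crash on save  | Bob    | NULL          
Stale cache    | Bob    | NULL          
Off by one     | Carol  | Crash on save 
Timeout error  | Carol  | NULL          
Bad redirect   | Victor | Stale cache   
Wrong timezone | Carol  | Timeout error 
Race condition | Eve    | NULL          
Slow page load | Eve    | Race condition


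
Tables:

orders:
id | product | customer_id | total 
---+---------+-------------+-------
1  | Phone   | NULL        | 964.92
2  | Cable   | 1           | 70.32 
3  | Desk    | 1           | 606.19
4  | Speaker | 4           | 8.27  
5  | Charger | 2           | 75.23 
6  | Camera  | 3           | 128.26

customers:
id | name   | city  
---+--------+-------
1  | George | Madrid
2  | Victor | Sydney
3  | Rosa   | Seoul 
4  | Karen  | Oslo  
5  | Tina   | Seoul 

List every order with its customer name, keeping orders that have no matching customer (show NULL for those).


LEFT JOIN keeps every row from orders (the left table); where customer_id has no match in customers, the customer columns become NULL. Walk through each order:
  - order 1 (Phone): customer_id=NULL, no match -> kept with NULL
  - order 2 (Cable): customer_id=1 -> matches George
  - order 3 (Desk): customer_id=1 -> matches George
  - order 4 (Speaker): customer_id=4 -> matches Karen
  - order 5 (Charger): customer_id=2 -> matches Victor
  - order 6 (Camera): customer_id=3 -> matches Rosa
All 6 rows appear; 1 has NULL customer.

SQL:
SELECT a.product, b.name AS customer
FROM orders a
LEFT JOIN customers b ON a.customer_id = b.id

Result:
product | customer
--------+---------
Phone   | NULL    
Cable   | George  
Desk    | George  
Speaker | Karen   
Charger | Victor  
Camera  | Rosa    


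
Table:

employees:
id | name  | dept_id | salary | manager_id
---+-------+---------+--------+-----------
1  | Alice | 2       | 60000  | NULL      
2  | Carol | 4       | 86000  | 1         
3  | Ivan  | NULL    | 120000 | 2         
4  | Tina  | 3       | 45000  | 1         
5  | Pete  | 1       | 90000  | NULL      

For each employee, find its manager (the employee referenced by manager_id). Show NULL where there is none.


This is a self-join: employees is joined to a second copy of itself, matching each row's manager_id to another row's id. Use LEFT JOIN so rows with manager_id=NULL are kept.
  - employee 1 (Alice): manager_id=NULL -> NULL
  - employee 2 (Carol): manager_id=1 -> Alice
  - employee 3 (Ivan): manager_id=2 -> Carol
  - employee 4 (Tina): manager_id=1 -> Alice
  - employee 5 (Pete): manager_id=NULL -> NULL

SQL:
SELECT a.name AS item, b.name AS manager
FROM employees a
LEFT JOIN employees b ON a.manager_id = b.id

Result:
item  | manager
------+--------
Alice | NULL   
Carol | Alice  
Ivan  | Carol  
Tina  | Alice  
Pete  | NULL   


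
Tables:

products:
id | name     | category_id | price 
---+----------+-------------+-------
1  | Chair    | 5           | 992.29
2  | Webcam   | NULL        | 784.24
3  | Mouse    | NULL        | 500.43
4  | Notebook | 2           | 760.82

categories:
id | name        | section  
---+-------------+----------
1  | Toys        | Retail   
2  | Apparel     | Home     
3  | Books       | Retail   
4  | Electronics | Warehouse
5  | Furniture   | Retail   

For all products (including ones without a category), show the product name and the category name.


LEFT JOIN keeps every row from products (the left table); where category_id has no match in categories, the category columns become NULL. Walk through each product:
  - product 1 (Chair): category_id=5 -> matches Furniture
  - product 2 (Webcam): category_id=NULL, no match -> kept with NULL
  - product 3 (Mouse): category_id=NULL, no match -> kept with NULL
  - product 4 (Notebook): category_id=2 -> matches Apparel
All 4 rows appear; 2 have NULL category.

SQL:
SELECT a.name, b.name AS category
FROM products a
LEFT JOIN categories b ON a.category_id = b.id

Result:
name     | category 
---------+----------
Chair    | Furniture
Webcam   | NULL     
Mouse    | NULL     
Notebook | Apparel  


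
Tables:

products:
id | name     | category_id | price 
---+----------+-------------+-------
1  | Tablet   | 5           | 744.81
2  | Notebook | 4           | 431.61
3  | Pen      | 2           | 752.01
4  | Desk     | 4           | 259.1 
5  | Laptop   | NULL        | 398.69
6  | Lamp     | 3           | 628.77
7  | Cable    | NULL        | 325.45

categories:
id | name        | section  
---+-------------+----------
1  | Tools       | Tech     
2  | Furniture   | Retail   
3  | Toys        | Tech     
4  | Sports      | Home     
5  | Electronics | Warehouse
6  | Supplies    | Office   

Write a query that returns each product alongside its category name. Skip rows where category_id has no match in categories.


INNER JOIN keeps only products rows whose category_id matches an id in categories. Walk through each product:
  - product 1 (Tablet): category_id=5 -> matches Electronics
  - product 2 (Notebook): category_id=4 -> matches Sports
  - product 3 (Pen): category_id=2 -> matches Furniture
  - product 4 (Desk): category_id=4 -> matches Sports
  - product 5 (Laptop): category_id=NULL, no match -> dropped
  - product 6 (Lamp): category_id=3 -> matches Toys
  - product 7 (Cable): category_id=NULL, no match -> dropped
So 2 of 7 rows are dropped.

SQL:
SELECT a.name, b.name AS category
FROM products a
INNER JOIN categories b ON a.category_id = b.id

Result:
name     | category   
---------+------------
Tablet   | Electronics
Notebook | Sports     
Pen      | Furniture  
Desk     | Sports     
Lamp     | Toys       


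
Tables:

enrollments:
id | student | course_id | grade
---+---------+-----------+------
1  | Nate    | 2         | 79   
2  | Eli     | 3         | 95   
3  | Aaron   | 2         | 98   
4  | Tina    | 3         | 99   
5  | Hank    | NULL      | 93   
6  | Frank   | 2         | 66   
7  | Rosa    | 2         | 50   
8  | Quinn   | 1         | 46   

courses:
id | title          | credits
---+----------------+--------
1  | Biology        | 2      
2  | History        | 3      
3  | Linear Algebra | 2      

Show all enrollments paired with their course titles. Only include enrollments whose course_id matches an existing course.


INNER JOIN keeps only enrollments rows whose course_id matches an id in courses. Walk through each enrollment:
  - enrollment 1 (Nate): course_id=2 -> matches History
  - enrollment 2 (Eli): course_id=3 -> matches Linear Algebra
  - enrollment 3 (Aaron): course_id=2 -> matches History
  - enrollment 4 (Tina): course_id=3 -> matches Linear Algebra
  - enrollment 5 (Hank): course_id=NULL, no match -> dropped
  - enrollment 6 (Frank): course_id=2 -> matches History
  - enrollment 7 (Rosa): course_id=2 -> matches History
  - enrollment 8 (Quinn): course_id=1 -> matches Biology
So 1 of 8 rows is dropped.

SQL:
SELECT a.student, b.title AS course
FROM enrollments a
INNER JOIN courses b ON a.course_id = b.id

Result:
student | course        
--------+---------------
Nate    | History       
Eli     | Linear Algebra
Aaron   | History       
Tina    | Linear Algebra
Frank   | History       
Rosa    | History       
Quinn   | Biology       


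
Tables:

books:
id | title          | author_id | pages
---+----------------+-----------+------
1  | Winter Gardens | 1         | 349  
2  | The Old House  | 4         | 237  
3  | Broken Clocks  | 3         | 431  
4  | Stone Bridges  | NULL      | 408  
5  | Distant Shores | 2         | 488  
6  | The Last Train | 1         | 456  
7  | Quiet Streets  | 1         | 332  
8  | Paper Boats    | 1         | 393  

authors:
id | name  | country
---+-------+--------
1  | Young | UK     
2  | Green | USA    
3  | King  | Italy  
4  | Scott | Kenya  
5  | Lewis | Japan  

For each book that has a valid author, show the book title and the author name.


INNER JOIN keeps only books rows whose author_id matches an id in authors. Walk through each book:
  - book 1 (Winter Gardens): author_id=1 -> matches Young
  - book 2 (The Old House): author_id=4 -> matches Scott
  - book 3 (Broken Clocks): author_id=3 -> matches King
  - book 4 (Stone Bridges): author_id=NULL, no match -> dropped
  - book 5 (Distant Shores): author_id=2 -> matches Green
  - book 6 (The Last Train): author_id=1 -> matches Young
  - book 7 (Quiet Streets): author_id=1 -> matches Young
  - book 8 (Paper Boats): author_id=1 -> matches Young
So 1 of 8 rows is dropped.

SQL:
SELECT a.title, b.name AS author
FROM books a
INNER JOIN authors b ON a.author_id = b.id

Result:
title          | author
---------------+-------
Winter Gardens | Young 
The Old House  | Scott 
Broken Clocks  | King  
Distant Shores | Green 
The Last Train | Young 
Quiet Streets  | Young 
Paper Boats    | Young 


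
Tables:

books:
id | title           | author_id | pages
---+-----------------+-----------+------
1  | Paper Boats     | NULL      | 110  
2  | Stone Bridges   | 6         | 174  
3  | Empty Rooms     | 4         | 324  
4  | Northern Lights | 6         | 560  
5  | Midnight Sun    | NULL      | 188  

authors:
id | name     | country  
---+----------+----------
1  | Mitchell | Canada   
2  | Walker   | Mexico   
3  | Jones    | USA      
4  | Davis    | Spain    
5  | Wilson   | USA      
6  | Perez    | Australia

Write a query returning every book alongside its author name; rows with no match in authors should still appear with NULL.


LEFT JOIN keeps every row from books (the left table); where author_id has no match in authors, the author columns become NULL. Walk through each book:
  - book 1 (Paper Boats): author_id=NULL, no match -> kept with NULL
  - book 2 (Stone Bridges): author_id=6 -> matches Perez
  - book 3 (Empty Rooms): author_id=4 -> matches Davis
  - book 4 (Northern Lights): author_id=6 -> matches Perez
  - book 5 (Midnight Sun): author_id=NULL, no match -> kept with NULL
All 5 rows appear; 2 have NULL author.

SQL:
SELECT a.title, b.name AS author
FROM books a
LEFT JOIN authors b ON a.author_id = b.id

Result:
title           | author
----------------+-------
Paper Boats     | NULL  
Stone Bridges   | Perez 
Empty Rooms     | Davis 
Northern Lights | Perez 
Midnight Sun    | NULL  


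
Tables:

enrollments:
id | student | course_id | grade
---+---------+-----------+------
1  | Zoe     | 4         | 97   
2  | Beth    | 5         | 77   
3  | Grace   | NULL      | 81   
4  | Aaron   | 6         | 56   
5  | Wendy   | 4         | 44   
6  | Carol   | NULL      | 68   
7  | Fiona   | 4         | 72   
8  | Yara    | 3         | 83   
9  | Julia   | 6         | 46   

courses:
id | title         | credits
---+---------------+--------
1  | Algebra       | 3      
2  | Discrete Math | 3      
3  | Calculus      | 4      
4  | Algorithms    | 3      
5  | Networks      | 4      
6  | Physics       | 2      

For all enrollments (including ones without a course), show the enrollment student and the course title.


LEFT JOIN keeps every row from enrollments (the left table); where course_id has no match in courses, the course columns become NULL. Walk through each enrollment:
  - enrollment 1 (Zoe): course_id=4 -> matches Algorithms
  - enrollment 2 (Beth): course_id=5 -> matches Networks
  - enrollment 3 (Grace): course_id=NULL, no match -> kept with NULL
  - enrollment 4 (Aaron): course_id=6 -> matches Physics
  - enrollment 5 (Wendy): course_id=4 -> matches Algorithms
  - enrollment 6 (Carol): course_id=NULL, no match -> kept with NULL
  - enrollment 7 (Fiona): course_id=4 -> matches Algorithms
  - enrollment 8 (Yara): course_id=3 -> matches Calculus
  - enrollment 9 (Julia): course_id=6 -> matches Physics
All 9 rows appear; 2 have NULL course.

SQL:
SELECT a.student, b.title AS course
FROM enrollments a
LEFT JOIN courses b ON a.course_id = b.id

Result:
student | course    
--------+-----------
Zoe     | Algorithms
Beth    | Networks  
Grace   | NULL      
Aaron   | Physics   
Wendy   | Algorithms
Carol   | NULL      
Fiona   | Algorithms
Yara    | Calculus  
Julia   | Physics   


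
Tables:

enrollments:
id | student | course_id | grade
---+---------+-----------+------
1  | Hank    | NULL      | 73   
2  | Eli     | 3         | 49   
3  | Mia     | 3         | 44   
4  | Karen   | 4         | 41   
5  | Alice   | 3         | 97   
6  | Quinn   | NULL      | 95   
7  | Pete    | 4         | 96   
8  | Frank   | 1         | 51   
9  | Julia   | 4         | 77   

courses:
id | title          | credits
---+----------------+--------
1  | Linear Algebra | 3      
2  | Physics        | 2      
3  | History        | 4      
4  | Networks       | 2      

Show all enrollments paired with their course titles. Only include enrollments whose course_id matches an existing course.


INNER JOIN keeps only enrollments rows whose course_id matches an id in courses. Walk through each enrollment:
  - enrollment 1 (Hank): course_id=NULL, no match -> dropped
  - enrollment 2 (Eli): course_id=3 -> matches History
  - enrollment 3 (Mia): course_id=3 -> matches History
  - enrollment 4 (Karen): course_id=4 -> matches Networks
  - enrollment 5 (Alice): course_id=3 -> matches History
  - enrollment 6 (Quinn): course_id=NULL, no match -> dropped
  - enrollment 7 (Pete): course_id=4 -> matches Networks
  - enrollment 8 (Frank): course_id=1 -> matches Linear Algebra
  - enrollment 9 (Julia): course_id=4 -> matches Networks
So 2 of 9 rows are dropped.

SQL:
SELECT a.student, b.title AS course
FROM enrollments a
INNER JOIN courses b ON a.course_id = b.id

Result:
student | course        
--------+---------------
Eli     | History       
Mia     | History       
Karen   | Networks      
Alice   | History       
Pete    | Networks      
Frank   | Linear Algebra
Julia   | Networks      


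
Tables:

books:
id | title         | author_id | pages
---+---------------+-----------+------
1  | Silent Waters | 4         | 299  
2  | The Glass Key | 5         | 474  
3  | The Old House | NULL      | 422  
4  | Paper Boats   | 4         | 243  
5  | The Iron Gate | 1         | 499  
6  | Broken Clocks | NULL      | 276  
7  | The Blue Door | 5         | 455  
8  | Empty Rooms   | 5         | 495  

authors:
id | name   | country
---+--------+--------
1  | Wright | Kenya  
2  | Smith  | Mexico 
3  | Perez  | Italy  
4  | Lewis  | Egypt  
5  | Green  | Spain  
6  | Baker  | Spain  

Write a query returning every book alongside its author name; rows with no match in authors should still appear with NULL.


LEFT JOIN keeps every row from books (the left table); where author_id has no match in authors, the author columns become NULL. Walk through each book:
  - book 1 (Silent Waters): author_id=4 -> matches Lewis
  - book 2 (The Glass Key): author_id=5 -> matches Green
  - book 3 (The Old House): author_id=NULL, no match -> kept with NULL
  - book 4 (Paper Boats): author_id=4 -> matches Lewis
  - book 5 (The Iron Gate): author_id=1 -> matches Wright
  - book 6 (Broken Clocks): author_id=NULL, no match -> kept with NULL
  - book 7 (The Blue Door): author_id=5 -> matches Green
  - book 8 (Empty Rooms): author_id=5 -> matches Green
All 8 rows appear; 2 have NULL author.

SQL:
SELECT a.title, b.name AS author
FROM books a
LEFT JOIN authors b ON a.author_id = b.id

Result:
title         | author
--------------+-------
Silent Waters | Lewis 
The Glass Key | Green 
The Old House | NULL  
Paper Boats   | Lewis 
The Iron Gate | Wright
Broken Clocks | NULL  
The Blue Door | Green 
Empty Rooms   | Green 


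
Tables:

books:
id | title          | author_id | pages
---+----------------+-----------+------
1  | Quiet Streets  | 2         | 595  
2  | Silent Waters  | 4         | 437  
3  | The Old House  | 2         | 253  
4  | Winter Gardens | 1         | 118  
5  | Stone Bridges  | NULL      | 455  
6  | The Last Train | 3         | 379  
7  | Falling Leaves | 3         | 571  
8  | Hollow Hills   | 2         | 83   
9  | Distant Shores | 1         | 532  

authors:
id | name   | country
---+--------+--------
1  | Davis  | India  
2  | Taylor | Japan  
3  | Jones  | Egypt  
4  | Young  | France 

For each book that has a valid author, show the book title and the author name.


INNER JOIN keeps only books rows whose author_id matches an id in authors. Walk through each book:
  - book 1 (Quiet Streets): author_id=2 -> matches Taylor
  - book 2 (Silent Waters): author_id=4 -> matches Young
  - book 3 (The Old House): author_id=2 -> matches Taylor
  - book 4 (Winter Gardens): author_id=1 -> matches Davis
  - book 5 (Stone Bridges): author_id=NULL, no match -> dropped
  - book 6 (The Last Train): author_id=3 -> matches Jones
  - book 7 (Falling Leaves): author_id=3 -> matches Jones
  - book 8 (Hollow Hills): author_id=2 -> matches Taylor
  - book 9 (Distant Shores): author_id=1 -> matches Davis
So 1 of 9 rows is dropped.

SQL:
SELECT a.title, b.name AS author
FROM books a
INNER JOIN authors b ON a.author_id = b.id

Result:
title          | author
---------------+-------
Quiet Streets  | Taylor
Silent Waters  | Young 
The Old House  | Taylor
Winter Gardens | Davis 
The Last Train | Jones 
Falling Leaves | Jones 
Hollow Hills   | Taylor
Distant Shores | Davis 


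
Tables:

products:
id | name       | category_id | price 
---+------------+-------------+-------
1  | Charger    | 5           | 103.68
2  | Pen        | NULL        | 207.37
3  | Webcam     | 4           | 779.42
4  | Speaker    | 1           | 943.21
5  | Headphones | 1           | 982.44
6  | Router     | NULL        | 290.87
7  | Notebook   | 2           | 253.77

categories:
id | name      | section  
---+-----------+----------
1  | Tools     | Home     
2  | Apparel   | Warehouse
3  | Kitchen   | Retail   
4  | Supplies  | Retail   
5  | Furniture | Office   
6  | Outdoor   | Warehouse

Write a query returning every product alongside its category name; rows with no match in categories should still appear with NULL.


LEFT JOIN keeps every row from products (the left table); where category_id has no match in categories, the category columns become NULL. Walk through each product:
  - product 1 (Charger): category_id=5 -> matches Furniture
  - product 2 (Pen): category_id=NULL, no match -> kept with NULL
  - product 3 (Webcam): category_id=4 -> matches Supplies
  - product 4 (Speaker): category_id=1 -> matches Tools
  - product 5 (Headphones): category_id=1 -> matches Tools
  - product 6 (Router): category_id=NULL, no match -> kept with NULL
  - product 7 (Notebook): category_id=2 -> matches Apparel
All 7 rows appear; 2 have NULL category.

SQL:
SELECT a.name, b.name AS category
FROM products a
LEFT JOIN categories b ON a.category_id = b.id

Result:
name       | category 
-----------+----------
Charger    | Furniture
Pen        | NULL     
Webcam     | Supplies 
Speaker    | Tools    
Headphones | Tools    
Router     | NULL     
Notebook   | Apparel  


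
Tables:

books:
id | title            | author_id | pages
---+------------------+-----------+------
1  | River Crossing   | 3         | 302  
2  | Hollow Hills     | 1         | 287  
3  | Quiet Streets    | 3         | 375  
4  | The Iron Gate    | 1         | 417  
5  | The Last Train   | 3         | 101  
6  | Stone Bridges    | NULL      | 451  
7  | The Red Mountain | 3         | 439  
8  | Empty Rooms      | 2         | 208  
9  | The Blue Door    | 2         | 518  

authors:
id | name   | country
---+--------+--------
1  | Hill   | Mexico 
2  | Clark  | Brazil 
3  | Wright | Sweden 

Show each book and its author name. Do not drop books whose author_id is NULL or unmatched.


LEFT JOIN keeps every row from books (the left table); where author_id has no match in authors, the author columns become NULL. Walk through each book:
  - book 1 (River Crossing): author_id=3 -> matches Wright
  - book 2 (Hollow Hills): author_id=1 -> matches Hill
  - book 3 (Quiet Streets): author_id=3 -> matches Wright
  - book 4 (The Iron Gate): author_id=1 -> matches Hill
  - book 5 (The Last Train): author_id=3 -> matches Wright
  - book 6 (Stone Bridges): author_id=NULL, no match -> kept with NULL
  - book 7 (The Red Mountain): author_id=3 -> matches Wright
  - book 8 (Empty Rooms): author_id=2 -> matches Clark
  - book 9 (The Blue Door): author_id=2 -> matches Clark
All 9 rows appear; 1 has NULL author.

SQL:
SELECT a.title, b.name AS author
FROM books a
LEFT JOIN authors b ON a.author_id = b.id

Result:
title            | author
-----------------+-------
River Crossing   | Wright
Hollow Hills     | Hill  
Quiet Streets    | Wright
The Iron Gate    | Hill  
The Last Train   | Wright
Stone Bridges    | NULL  
The Red Mountain | Wright
Empty Rooms      | Clark 
The Blue Door    | Clark 


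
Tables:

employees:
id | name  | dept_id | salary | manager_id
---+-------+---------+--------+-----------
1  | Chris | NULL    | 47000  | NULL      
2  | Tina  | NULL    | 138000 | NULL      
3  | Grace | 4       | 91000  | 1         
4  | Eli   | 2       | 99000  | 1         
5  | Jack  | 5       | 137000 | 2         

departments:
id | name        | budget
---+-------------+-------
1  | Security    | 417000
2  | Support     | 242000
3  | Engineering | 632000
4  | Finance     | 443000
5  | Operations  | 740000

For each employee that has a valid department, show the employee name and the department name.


INNER JOIN keeps only employees rows whose dept_id matches an id in departments. Walk through each employee:
  - employee 1 (Chris): dept_id=NULL, no match -> dropped
  - employee 2 (Tina): dept_id=NULL, no match -> dropped
  - employee 3 (Grace): dept_id=4 -> matches Finance
  - employee 4 (Eli): dept_id=2 -> matches Support
  - employee 5 (Jack): dept_id=5 -> matches Operations
So 2 of 5 rows are dropped.

SQL:
SELECT a.name, b.name AS department
FROM employees a
INNER JOIN departments b ON a.dept_id = b.id

Result:
name  | department
------+-----------
Grace | Finance   
Eli   | Support   
Jack  | Operations


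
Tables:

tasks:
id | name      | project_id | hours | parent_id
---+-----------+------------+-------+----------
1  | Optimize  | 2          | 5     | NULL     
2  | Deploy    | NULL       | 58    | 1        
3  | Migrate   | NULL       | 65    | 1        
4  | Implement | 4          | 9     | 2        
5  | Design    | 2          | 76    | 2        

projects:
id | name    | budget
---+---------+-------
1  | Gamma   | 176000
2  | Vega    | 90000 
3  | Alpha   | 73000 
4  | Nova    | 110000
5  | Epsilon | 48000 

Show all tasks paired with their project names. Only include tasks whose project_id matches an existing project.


INNER JOIN keeps only tasks rows whose project_id matches an id in projects. Walk through each task:
  - task 1 (Optimize): project_id=2 -> matches Vega
  - task 2 (Deploy): project_id=NULL, no match -> dropped
  - task 3 (Migrate): project_id=NULL, no match -> dropped
  - task 4 (Implement): project_id=4 -> matches Nova
  - task 5 (Design): project_id=2 -> matches Vega
So 2 of 5 rows are dropped.

SQL:
SELECT a.name, b.name AS project
FROM tasks a
INNER JOIN projects b ON a.project_id = b.id

Result:
name      | project
----------+--------
Optimize  | Vega   
Implement | Nova   
Design    | Vega   
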